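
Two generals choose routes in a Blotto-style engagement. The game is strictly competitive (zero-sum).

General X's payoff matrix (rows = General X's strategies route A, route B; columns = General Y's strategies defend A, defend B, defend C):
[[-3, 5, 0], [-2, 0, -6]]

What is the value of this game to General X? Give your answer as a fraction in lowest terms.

Column defend B is strictly dominated by defend C for General Y (it gives General X more in every row).
The remaining 2×2 game on (route A, route B) × (defend A, defend C) has no saddle point. Let General X play route A with probability p; indifference gives −3p − 2(1−p) = −6(1−p), so p = 4/7.
Similarly General Y's optimal q on defend A is 6/7, and the value is -3·(6/7) + (0)·(1/7) = -18/7.

-18/7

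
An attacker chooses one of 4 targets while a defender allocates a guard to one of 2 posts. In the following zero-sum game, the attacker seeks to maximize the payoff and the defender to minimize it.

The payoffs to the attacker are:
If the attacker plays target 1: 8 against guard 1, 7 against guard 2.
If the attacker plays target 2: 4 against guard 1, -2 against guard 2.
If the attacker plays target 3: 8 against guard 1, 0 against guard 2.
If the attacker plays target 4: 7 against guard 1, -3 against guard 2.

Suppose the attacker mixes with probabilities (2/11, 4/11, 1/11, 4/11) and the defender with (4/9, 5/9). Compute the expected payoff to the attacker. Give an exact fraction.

22/9

Against (4/9, 5/9), each row's expected payoff is target 1: 67/9; target 2: 2/3; target 3: 32/9; target 4: 13/9.
Taking the (2/11, 4/11, 1/11, 4/11)-weighted average: (2/11)·(67/9) + (4/11)·(2/3) + (1/11)·(32/9) + (4/11)·(13/9) = 22/9.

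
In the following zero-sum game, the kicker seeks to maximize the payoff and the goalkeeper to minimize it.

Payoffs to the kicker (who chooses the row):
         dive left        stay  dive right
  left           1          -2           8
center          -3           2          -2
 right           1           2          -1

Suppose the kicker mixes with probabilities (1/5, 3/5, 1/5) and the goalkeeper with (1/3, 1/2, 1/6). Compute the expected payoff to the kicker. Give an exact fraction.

Against (1/3, 1/2, 1/6), each row's expected payoff is left: 2/3; center: -1/3; right: 7/6.
Taking the (1/5, 3/5, 1/5)-weighted average: (1/5)·(2/3) + (3/5)·(-1/3) + (1/5)·(7/6) = 1/6.

1/6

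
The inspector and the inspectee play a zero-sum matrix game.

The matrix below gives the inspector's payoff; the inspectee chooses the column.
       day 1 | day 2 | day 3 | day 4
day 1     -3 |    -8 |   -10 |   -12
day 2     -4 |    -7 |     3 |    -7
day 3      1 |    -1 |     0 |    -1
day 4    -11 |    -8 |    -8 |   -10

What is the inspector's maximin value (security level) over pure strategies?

The worst-case payoff for each row is day 1: -12, day 2: -7, day 3: -1, day 4: -11.
The best of these is -1.

-1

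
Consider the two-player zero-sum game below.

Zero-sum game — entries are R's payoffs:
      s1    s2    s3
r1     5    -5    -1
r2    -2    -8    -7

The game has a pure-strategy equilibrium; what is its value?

-5

Row minima: -5, -8 → R's maximin is -5.
Column maxima: 5, -5, -1 → C's minimax is -5.
They coincide at (r1, s2), so the value is -5.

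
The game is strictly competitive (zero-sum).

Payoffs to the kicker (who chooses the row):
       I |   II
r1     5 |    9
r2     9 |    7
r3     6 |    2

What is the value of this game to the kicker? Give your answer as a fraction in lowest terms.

23/3

Row r3 is strictly dominated by row r2, so the kicker never plays it.
The remaining 2×2 game on (r1, r2) × (I, II) has no saddle point. Let the kicker play r1 with probability p; indifference gives 5p + 9(1−p) = 9p + 7(1−p), so p = 1/3.
Similarly the goalkeeper's optimal q on I is 1/3, and the value is 5·(1/3) + (9)·(2/3) = 23/3.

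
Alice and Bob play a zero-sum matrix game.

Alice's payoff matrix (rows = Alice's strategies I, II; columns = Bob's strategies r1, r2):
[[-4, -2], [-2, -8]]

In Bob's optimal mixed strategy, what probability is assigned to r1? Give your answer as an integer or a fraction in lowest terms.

3/4

Row minima are -4 and -8, so Alice's maximin is -4; column maxima are -2 and -2, so Bob's minimax is -2. These differ, so the equilibrium is in mixed strategies.
Let Bob play r1 with probability q. Alice is indifferent when −4q − 2(1−q) = −2q − 8(1−q), giving q = 3/4.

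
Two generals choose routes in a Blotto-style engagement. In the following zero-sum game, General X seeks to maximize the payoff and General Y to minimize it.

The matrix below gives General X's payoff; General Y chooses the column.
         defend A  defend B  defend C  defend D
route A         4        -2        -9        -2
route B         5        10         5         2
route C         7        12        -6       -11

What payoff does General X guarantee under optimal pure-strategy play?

Row minima: -9, 2, -11 → General X's maximin is 2.
Column maxima: 7, 12, 5, 2 → General Y's minimax is 2.
They coincide at (route B, defend D), so the value is 2.

2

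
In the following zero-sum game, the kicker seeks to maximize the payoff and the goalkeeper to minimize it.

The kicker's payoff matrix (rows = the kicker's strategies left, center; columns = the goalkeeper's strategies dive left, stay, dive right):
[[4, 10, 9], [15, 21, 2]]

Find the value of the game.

127/18

Column stay is strictly dominated by dive left for the goalkeeper (it gives the kicker more in every row).
The remaining 2×2 game on (left, center) × (dive left, dive right) has no saddle point. Let the kicker play left with probability p; indifference gives 4p + 15(1−p) = 9p + 2(1−p), so p = 13/18.
Similarly the goalkeeper's optimal q on dive left is 7/18, and the value is 4·(7/18) + (9)·(11/18) = 127/18.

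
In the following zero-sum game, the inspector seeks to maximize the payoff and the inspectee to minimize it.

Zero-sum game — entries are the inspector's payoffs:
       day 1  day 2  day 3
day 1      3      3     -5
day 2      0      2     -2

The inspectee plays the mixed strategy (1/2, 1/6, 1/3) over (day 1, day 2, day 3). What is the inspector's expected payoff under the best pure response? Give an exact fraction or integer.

1/3

day 1: (3)·(1/2) + (3)·(1/6) + (-5)·(1/3) = 1/3.
day 2: (0)·(1/2) + (2)·(1/6) + (-2)·(1/3) = -1/3.
The best pure response is day 1 with expected payoff 1/3.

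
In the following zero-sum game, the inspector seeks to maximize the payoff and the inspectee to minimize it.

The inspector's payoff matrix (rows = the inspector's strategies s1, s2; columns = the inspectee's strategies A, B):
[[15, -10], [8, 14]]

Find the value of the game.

290/31

Row minima are -10 and 8, so the inspector's maximin is 8; column maxima are 15 and 14, so the inspectee's minimax is 14. These differ, so the equilibrium is in mixed strategies.
Let the inspector play s1 with probability p. The inspectee is indifferent when 15p + 8(1−p) = −10p + 14(1−p), giving p = 6/31.
Let the inspectee play A with probability q. The inspector is indifferent when 15q − 10(1−q) = 8q + 14(1−q), giving q = 24/31.
The value is 15·(24/31) + (-10)·(7/31) = 290/31.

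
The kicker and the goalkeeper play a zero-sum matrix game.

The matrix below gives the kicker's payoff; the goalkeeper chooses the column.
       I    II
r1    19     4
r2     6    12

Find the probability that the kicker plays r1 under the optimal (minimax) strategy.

Row minima are 4 and 6, so the kicker's maximin is 6; column maxima are 19 and 12, so the goalkeeper's minimax is 12. These differ, so the equilibrium is in mixed strategies.
Let the kicker play r1 with probability p. The goalkeeper is indifferent when 19p + 6(1−p) = 4p + 12(1−p), giving p = 2/7.

2/7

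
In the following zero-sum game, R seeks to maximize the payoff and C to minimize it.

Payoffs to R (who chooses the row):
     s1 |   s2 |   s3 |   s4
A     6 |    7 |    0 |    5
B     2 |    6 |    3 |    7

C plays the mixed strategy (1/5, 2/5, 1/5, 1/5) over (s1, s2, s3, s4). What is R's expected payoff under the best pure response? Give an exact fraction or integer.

A: (6)·(1/5) + (7)·(2/5) + (0)·(1/5) + (5)·(1/5) = 5.
B: (2)·(1/5) + (6)·(2/5) + (3)·(1/5) + (7)·(1/5) = 24/5.
The best pure response is A with expected payoff 5.

5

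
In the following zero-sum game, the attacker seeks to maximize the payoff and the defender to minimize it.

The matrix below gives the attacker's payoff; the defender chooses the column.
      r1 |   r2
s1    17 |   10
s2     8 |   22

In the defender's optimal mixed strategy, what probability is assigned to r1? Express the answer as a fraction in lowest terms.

Row minima are 10 and 8, so the attacker's maximin is 10; column maxima are 17 and 22, so the defender's minimax is 17. These differ, so the equilibrium is in mixed strategies.
Let the defender play r1 with probability q. The attacker is indifferent when 17q + 10(1−q) = 8q + 22(1−q), giving q = 4/7.

4/7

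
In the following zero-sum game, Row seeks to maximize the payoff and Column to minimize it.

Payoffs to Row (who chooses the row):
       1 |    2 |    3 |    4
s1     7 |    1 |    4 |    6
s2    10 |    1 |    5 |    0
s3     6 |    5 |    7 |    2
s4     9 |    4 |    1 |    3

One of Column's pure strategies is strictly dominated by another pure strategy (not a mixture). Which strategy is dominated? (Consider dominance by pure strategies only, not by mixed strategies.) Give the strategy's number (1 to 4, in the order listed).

Column prefers columns that give Row less. Compare 1 with 2: 1 < 7, 1 < 10, 5 < 6, 4 < 9.
So 2 strictly dominates 1 for Column; 1 is strictly dominated.

1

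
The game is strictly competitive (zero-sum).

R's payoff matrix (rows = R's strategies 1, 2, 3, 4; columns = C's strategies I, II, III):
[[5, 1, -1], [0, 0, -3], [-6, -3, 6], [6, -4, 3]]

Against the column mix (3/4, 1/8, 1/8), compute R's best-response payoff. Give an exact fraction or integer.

35/8

1: (5)·(3/4) + (1)·(1/8) + (-1)·(1/8) = 15/4.
2: (0)·(3/4) + (0)·(1/8) + (-3)·(1/8) = -3/8.
3: (-6)·(3/4) + (-3)·(1/8) + (6)·(1/8) = -33/8.
4: (6)·(3/4) + (-4)·(1/8) + (3)·(1/8) = 35/8.
The best pure response is 4 with expected payoff 35/8.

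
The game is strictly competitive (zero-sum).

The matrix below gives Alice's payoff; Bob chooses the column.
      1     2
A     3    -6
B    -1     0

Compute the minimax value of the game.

-3/5

Row minima are -6 and -1, so Alice's maximin is -1; column maxima are 3 and 0, so Bob's minimax is 0. These differ, so the equilibrium is in mixed strategies.
Let Alice play A with probability p. Bob is indifferent when 3p − (1−p) = −6p, giving p = 1/10.
Let Bob play 1 with probability q. Alice is indifferent when 3q − 6(1−q) = −q, giving q = 3/5.
The value is 3·(3/5) + (-6)·(2/5) = -3/5.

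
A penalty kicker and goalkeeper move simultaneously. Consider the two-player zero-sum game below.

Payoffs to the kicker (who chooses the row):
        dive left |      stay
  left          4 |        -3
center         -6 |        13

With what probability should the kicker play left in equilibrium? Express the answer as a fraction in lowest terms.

Row minima are -3 and -6, so the kicker's maximin is -3; column maxima are 4 and 13, so the goalkeeper's minimax is 4. These differ, so the equilibrium is in mixed strategies.
Let the kicker play left with probability p. The goalkeeper is indifferent when 4p − 6(1−p) = −3p + 13(1−p), giving p = 19/26.

19/26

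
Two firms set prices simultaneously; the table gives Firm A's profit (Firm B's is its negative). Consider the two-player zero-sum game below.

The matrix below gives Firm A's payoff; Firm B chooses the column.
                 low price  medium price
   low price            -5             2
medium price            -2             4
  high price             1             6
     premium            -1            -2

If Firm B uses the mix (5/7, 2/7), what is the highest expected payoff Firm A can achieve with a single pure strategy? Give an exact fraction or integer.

17/7

low price: (-5)·(5/7) + (2)·(2/7) = -3.
medium price: (-2)·(5/7) + (4)·(2/7) = -2/7.
high price: (1)·(5/7) + (6)·(2/7) = 17/7.
premium: (-1)·(5/7) + (-2)·(2/7) = -9/7.
The best pure response is high price with expected payoff 17/7.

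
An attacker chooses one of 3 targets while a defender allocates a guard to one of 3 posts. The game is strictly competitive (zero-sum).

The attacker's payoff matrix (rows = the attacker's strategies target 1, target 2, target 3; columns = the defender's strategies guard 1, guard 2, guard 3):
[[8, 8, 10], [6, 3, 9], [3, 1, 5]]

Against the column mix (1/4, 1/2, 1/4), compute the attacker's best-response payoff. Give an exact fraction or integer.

17/2

target 1: (8)·(1/4) + (8)·(1/2) + (10)·(1/4) = 17/2.
target 2: (6)·(1/4) + (3)·(1/2) + (9)·(1/4) = 21/4.
target 3: (3)·(1/4) + (1)·(1/2) + (5)·(1/4) = 5/2.
The best pure response is target 1 with expected payoff 17/2.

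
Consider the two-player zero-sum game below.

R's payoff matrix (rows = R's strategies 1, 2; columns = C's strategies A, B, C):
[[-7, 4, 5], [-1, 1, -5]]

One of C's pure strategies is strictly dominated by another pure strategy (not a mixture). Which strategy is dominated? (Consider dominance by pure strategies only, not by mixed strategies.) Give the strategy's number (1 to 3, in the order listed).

C prefers columns that give R less. Compare B with A: -7 < 4, -1 < 1.
So A strictly dominates B for C; B is strictly dominated.

2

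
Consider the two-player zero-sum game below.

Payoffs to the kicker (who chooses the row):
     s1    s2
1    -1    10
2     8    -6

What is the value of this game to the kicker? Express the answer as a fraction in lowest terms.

Row minima are -1 and -6, so the kicker's maximin is -1; column maxima are 8 and 10, so the goalkeeper's minimax is 8. These differ, so the equilibrium is in mixed strategies.
Let the kicker play 1 with probability p. The goalkeeper is indifferent when −p + 8(1−p) = 10p − 6(1−p), giving p = 14/25.
Let the goalkeeper play s1 with probability q. The kicker is indifferent when −q + 10(1−q) = 8q − 6(1−q), giving q = 16/25.
The value is -1·(16/25) + (10)·(9/25) = 74/25.

74/25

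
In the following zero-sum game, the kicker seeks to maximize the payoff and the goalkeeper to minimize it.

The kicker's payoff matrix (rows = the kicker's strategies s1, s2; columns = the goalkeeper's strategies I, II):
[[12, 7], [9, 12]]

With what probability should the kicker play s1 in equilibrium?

Row minima are 7 and 9, so the kicker's maximin is 9; column maxima are 12 and 12, so the goalkeeper's minimax is 12. These differ, so the equilibrium is in mixed strategies.
Let the kicker play s1 with probability p. The goalkeeper is indifferent when 12p + 9(1−p) = 7p + 12(1−p), giving p = 3/8.

3/8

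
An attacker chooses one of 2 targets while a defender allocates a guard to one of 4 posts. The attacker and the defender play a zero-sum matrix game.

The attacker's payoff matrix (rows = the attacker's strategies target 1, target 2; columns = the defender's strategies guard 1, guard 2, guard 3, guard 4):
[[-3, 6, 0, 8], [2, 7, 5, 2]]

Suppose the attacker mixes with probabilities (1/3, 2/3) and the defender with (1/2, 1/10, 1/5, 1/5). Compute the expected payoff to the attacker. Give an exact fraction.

Against (1/2, 1/10, 1/5, 1/5), each row's expected payoff is target 1: 7/10; target 2: 31/10.
Taking the (1/3, 2/3)-weighted average: (1/3)·(7/10) + (2/3)·(31/10) = 23/10.

23/10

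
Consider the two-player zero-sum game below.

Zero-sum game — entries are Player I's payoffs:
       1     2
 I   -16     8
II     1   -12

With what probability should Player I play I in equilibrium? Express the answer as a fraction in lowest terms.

13/37

Row minima are -16 and -12, so Player I's maximin is -12; column maxima are 1 and 8, so Player II's minimax is 1. These differ, so the equilibrium is in mixed strategies.
Let Player I play I with probability p. Player II is indifferent when −16p + (1−p) = 8p − 12(1−p), giving p = 13/37.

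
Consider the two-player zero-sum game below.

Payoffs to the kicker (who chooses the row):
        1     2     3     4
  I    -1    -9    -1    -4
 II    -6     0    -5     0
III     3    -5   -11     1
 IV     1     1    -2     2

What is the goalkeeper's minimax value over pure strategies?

The worst case (largest entry) in each column is 1: 3, 2: 1, 3: -1, 4: 2.
The best (smallest) of these is -1.

-1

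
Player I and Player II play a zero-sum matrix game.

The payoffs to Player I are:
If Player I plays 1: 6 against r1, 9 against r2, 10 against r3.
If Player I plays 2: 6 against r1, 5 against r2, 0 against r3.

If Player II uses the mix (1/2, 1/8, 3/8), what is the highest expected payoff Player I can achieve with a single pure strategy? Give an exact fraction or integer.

1: (6)·(1/2) + (9)·(1/8) + (10)·(3/8) = 63/8.
2: (6)·(1/2) + (5)·(1/8) + (0)·(3/8) = 29/8.
The best pure response is 1 with expected payoff 63/8.

63/8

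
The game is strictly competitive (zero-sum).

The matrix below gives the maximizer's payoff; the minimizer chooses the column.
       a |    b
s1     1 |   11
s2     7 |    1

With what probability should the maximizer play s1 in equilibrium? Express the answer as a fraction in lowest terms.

Row minima are 1 and 1, so the maximizer's maximin is 1; column maxima are 7 and 11, so the minimizer's minimax is 7. These differ, so the equilibrium is in mixed strategies.
Let the maximizer play s1 with probability p. The minimizer is indifferent when p + 7(1−p) = 11p + (1−p), giving p = 3/8.

3/8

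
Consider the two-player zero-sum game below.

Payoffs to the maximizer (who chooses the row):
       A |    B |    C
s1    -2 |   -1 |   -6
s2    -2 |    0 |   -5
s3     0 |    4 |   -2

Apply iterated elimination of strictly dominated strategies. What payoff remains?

Row s1 is strictly dominated by row s3 (0>-2, 4>-1, -2>-6); eliminate s1.
Row s2 is strictly dominated by row s3 (0>-2, 4>0, -2>-5); eliminate s2.
Column A is strictly dominated by C for the minimizer (-2<0); eliminate A.
Column B is strictly dominated by C for the minimizer (-2<4); eliminate B.
Only (s3, C) remains, with payoff -2.

-2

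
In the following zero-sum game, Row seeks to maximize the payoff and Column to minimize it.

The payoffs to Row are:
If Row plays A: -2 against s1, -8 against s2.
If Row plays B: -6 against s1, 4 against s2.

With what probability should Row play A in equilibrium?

Row minima are -8 and -6, so Row's maximin is -6; column maxima are -2 and 4, so Column's minimax is -2. These differ, so the equilibrium is in mixed strategies.
Let Row play A with probability p. Column is indifferent when −2p − 6(1−p) = −8p + 4(1−p), giving p = 5/8.

5/8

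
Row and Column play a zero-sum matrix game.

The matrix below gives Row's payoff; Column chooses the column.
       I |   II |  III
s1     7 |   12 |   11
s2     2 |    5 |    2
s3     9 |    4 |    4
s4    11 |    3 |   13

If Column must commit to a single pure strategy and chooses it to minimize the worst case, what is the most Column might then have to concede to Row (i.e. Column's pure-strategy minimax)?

The worst case (largest entry) in each column is I: 11, II: 12, III: 13.
The best (smallest) of these is 11.

11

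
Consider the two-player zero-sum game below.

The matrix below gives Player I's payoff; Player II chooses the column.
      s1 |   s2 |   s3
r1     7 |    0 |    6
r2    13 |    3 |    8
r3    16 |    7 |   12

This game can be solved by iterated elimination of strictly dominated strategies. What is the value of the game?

Column s3 is strictly dominated by s2 for Player II (0<6, 3<8, 7<12); eliminate s3.
Row r2 is strictly dominated by row r3 (16>13, 7>3); eliminate r2.
Column s1 is strictly dominated by s2 for Player II (0<7, 7<16); eliminate s1.
Row r1 is strictly dominated by row r3 (7>0); eliminate r1.
Only (r3, s2) remains, with payoff 7.

7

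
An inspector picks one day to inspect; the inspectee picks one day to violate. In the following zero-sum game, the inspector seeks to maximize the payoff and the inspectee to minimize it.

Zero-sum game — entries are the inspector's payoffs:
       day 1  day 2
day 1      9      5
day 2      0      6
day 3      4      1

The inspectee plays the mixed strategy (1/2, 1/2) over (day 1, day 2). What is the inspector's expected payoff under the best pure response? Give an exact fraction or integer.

7

day 1: (9)·(1/2) + (5)·(1/2) = 7.
day 2: (0)·(1/2) + (6)·(1/2) = 3.
day 3: (4)·(1/2) + (1)·(1/2) = 5/2.
The best pure response is day 1 with expected payoff 7.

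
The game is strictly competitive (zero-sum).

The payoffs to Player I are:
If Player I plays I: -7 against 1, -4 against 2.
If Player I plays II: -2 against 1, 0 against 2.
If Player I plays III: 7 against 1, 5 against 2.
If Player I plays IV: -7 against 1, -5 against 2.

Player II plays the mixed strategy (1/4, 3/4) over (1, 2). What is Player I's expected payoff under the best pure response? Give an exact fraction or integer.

11/2

I: (-7)·(1/4) + (-4)·(3/4) = -19/4.
II: (-2)·(1/4) + (0)·(3/4) = -1/2.
III: (7)·(1/4) + (5)·(3/4) = 11/2.
IV: (-7)·(1/4) + (-5)·(3/4) = -11/2.
The best pure response is III with expected payoff 11/2.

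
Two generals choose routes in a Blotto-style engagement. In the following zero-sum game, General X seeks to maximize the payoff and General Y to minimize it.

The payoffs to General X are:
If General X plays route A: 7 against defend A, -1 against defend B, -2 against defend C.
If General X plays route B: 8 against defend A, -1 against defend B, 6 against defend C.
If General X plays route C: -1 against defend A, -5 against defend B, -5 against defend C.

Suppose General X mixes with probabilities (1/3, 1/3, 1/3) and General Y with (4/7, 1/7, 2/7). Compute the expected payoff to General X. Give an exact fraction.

47/21

Against (4/7, 1/7, 2/7), each row's expected payoff is route A: 23/7; route B: 43/7; route C: -19/7.
Taking the (1/3, 1/3, 1/3)-weighted average: (1/3)·(23/7) + (1/3)·(43/7) + (1/3)·(-19/7) = 47/21.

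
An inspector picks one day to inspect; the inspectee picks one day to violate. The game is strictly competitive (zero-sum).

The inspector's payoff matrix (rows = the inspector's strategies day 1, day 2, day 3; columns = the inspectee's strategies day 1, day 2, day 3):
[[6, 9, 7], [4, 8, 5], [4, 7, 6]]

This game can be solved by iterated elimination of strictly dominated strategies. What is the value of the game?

6

Column day 2 is strictly dominated by day 1 for the inspectee (6<9, 4<8, 4<7); eliminate day 2.
Column day 3 is strictly dominated by day 1 for the inspectee (6<7, 4<5, 4<6); eliminate day 3.
Row day 3 is strictly dominated by row day 1 (6>4); eliminate day 3.
Row day 2 is strictly dominated by row day 1 (6>4); eliminate day 2.
Only (day 1, day 1) remains, with payoff 6.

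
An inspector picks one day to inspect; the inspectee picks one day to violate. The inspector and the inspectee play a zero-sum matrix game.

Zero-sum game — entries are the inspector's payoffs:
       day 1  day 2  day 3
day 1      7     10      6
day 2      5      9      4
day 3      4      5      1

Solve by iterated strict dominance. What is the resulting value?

6

Column day 2 is strictly dominated by day 1 for the inspectee (7<10, 5<9, 4<5); eliminate day 2.
Column day 1 is strictly dominated by day 3 for the inspectee (6<7, 4<5, 1<4); eliminate day 1.
Row day 3 is strictly dominated by row day 1 (6>1); eliminate day 3.
Row day 2 is strictly dominated by row day 1 (6>4); eliminate day 2.
Only (day 1, day 3) remains, with payoff 6.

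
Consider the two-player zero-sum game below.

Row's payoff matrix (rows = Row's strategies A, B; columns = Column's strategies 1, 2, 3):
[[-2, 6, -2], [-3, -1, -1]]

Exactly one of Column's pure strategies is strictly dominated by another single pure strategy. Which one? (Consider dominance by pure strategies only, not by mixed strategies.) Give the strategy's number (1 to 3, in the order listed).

Column prefers columns that give Row less. Compare 2 with 1: -2 < 6, -3 < -1.
So 1 strictly dominates 2 for Column; 2 is strictly dominated.

2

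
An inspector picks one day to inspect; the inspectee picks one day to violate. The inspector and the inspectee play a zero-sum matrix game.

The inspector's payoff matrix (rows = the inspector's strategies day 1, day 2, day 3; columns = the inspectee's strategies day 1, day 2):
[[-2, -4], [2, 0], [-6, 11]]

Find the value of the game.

22/19

Row day 1 is strictly dominated by row day 2, so the inspector never plays it.
The remaining 2×2 game on (day 2, day 3) × (day 1, day 2) has no saddle point. Let the inspector play day 2 with probability p; indifference gives 2p − 6(1−p) = 11(1−p), so p = 17/19.
Similarly the inspectee's optimal q on day 1 is 11/19, and the value is 2·(11/19) + (0)·(8/19) = 22/19.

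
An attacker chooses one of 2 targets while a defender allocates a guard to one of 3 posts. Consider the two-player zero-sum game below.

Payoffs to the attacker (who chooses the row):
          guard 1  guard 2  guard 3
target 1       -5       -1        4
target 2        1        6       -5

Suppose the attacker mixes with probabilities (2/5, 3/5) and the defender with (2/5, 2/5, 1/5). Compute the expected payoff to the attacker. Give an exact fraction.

Against (2/5, 2/5, 1/5), each row's expected payoff is target 1: -8/5; target 2: 9/5.
Taking the (2/5, 3/5)-weighted average: (2/5)·(-8/5) + (3/5)·(9/5) = 11/25.

11/25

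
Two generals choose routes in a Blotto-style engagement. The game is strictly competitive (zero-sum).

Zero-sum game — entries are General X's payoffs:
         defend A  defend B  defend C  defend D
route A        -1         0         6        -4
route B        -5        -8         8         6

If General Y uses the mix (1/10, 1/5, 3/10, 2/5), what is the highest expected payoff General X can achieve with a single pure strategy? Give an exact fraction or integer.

route A: (-1)·(1/10) + (0)·(1/5) + (6)·(3/10) + (-4)·(2/5) = 1/10.
route B: (-5)·(1/10) + (-8)·(1/5) + (8)·(3/10) + (6)·(2/5) = 27/10.
The best pure response is route B with expected payoff 27/10.

27/10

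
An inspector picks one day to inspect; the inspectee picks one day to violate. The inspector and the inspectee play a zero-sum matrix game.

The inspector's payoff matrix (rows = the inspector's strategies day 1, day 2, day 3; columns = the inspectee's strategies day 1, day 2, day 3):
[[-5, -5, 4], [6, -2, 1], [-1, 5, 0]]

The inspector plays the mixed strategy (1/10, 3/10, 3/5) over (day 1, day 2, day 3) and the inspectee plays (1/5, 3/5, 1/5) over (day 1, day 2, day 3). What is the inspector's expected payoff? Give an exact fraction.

Against (1/5, 3/5, 1/5), each row's expected payoff is day 1: -16/5; day 2: 1/5; day 3: 14/5.
Taking the (1/10, 3/10, 3/5)-weighted average: (1/10)·(-16/5) + (3/10)·(1/5) + (3/5)·(14/5) = 71/50.

71/50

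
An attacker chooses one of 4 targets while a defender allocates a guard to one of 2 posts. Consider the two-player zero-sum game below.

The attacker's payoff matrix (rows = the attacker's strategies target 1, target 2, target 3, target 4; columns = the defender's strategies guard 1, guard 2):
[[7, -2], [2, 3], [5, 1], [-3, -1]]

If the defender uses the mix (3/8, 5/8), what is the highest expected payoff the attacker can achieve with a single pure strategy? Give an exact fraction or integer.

target 1: (7)·(3/8) + (-2)·(5/8) = 11/8.
target 2: (2)·(3/8) + (3)·(5/8) = 21/8.
target 3: (5)·(3/8) + (1)·(5/8) = 5/2.
target 4: (-3)·(3/8) + (-1)·(5/8) = -7/4.
The best pure response is target 2 with expected payoff 21/8.

21/8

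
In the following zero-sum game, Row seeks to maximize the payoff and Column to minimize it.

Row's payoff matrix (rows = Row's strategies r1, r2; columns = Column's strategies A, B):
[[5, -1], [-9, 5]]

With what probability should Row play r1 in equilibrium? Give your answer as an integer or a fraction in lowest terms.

Row minima are -1 and -9, so Row's maximin is -1; column maxima are 5 and 5, so Column's minimax is 5. These differ, so the equilibrium is in mixed strategies.
Let Row play r1 with probability p. Column is indifferent when 5p − 9(1−p) = −p + 5(1−p), giving p = 7/10.

7/10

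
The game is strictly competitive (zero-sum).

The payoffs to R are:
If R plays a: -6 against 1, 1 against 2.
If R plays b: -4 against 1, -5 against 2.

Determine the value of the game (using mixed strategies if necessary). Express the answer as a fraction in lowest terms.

-17/4

Row minima are -6 and -5, so R's maximin is -5; column maxima are -4 and 1, so C's minimax is -4. These differ, so the equilibrium is in mixed strategies.
Let R play a with probability p. C is indifferent when −6p − 4(1−p) = p − 5(1−p), giving p = 1/8.
Let C play 1 with probability q. R is indifferent when −6q + (1−q) = −4q − 5(1−q), giving q = 3/4.
The value is -6·(3/4) + (1)·(1/4) = -17/4.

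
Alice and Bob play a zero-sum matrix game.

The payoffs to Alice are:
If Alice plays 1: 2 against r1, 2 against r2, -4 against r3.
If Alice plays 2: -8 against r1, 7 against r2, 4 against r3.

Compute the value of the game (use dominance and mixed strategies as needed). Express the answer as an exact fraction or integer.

-4/3

Column r2 is strictly dominated by r3 for Bob (it gives Alice more in every row).
The remaining 2×2 game on (1, 2) × (r1, r3) has no saddle point. Let Alice play 1 with probability p; indifference gives 2p − 8(1−p) = −4p + 4(1−p), so p = 2/3.
Similarly Bob's optimal q on r1 is 4/9, and the value is 2·(4/9) + (-4)·(5/9) = -4/3.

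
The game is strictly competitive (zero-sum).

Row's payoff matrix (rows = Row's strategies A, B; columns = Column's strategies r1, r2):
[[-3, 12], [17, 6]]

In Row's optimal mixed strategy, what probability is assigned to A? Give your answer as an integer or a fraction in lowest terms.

11/26

Row minima are -3 and 6, so Row's maximin is 6; column maxima are 17 and 12, so Column's minimax is 12. These differ, so the equilibrium is in mixed strategies.
Let Row play A with probability p. Column is indifferent when −3p + 17(1−p) = 12p + 6(1−p), giving p = 11/26.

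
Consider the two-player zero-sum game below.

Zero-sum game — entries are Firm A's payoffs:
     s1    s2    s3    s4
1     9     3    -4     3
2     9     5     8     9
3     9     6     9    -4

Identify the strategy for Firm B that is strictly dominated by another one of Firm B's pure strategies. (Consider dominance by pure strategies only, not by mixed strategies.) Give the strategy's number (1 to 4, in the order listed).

Firm B prefers columns that give Firm A less. Compare s1 with s2: 3 < 9, 5 < 9, 6 < 9.
So s2 strictly dominates s1 for Firm B; s1 is strictly dominated.

1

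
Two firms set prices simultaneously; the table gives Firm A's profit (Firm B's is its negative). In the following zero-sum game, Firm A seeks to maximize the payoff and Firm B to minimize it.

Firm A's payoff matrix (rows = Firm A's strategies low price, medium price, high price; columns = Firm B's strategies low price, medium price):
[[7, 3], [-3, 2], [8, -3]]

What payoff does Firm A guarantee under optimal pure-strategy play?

3

Row minima: 3, -3, -3 → Firm A's maximin is 3.
Column maxima: 8, 3 → Firm B's minimax is 3.
They coincide at (low price, medium price), so the value is 3.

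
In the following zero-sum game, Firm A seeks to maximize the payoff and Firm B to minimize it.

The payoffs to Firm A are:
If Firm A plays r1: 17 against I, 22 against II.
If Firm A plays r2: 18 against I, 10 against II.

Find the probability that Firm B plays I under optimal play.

12/13

Row minima are 17 and 10, so Firm A's maximin is 17; column maxima are 18 and 22, so Firm B's minimax is 18. These differ, so the equilibrium is in mixed strategies.
Let Firm B play I with probability q. Firm A is indifferent when 17q + 22(1−q) = 18q + 10(1−q), giving q = 12/13.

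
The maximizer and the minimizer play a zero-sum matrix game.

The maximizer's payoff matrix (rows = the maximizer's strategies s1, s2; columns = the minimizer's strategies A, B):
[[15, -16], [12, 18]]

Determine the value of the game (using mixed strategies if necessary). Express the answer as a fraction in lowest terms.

462/37

Row minima are -16 and 12, so the maximizer's maximin is 12; column maxima are 15 and 18, so the minimizer's minimax is 15. These differ, so the equilibrium is in mixed strategies.
Let the maximizer play s1 with probability p. The minimizer is indifferent when 15p + 12(1−p) = −16p + 18(1−p), giving p = 6/37.
Let the minimizer play A with probability q. The maximizer is indifferent when 15q − 16(1−q) = 12q + 18(1−q), giving q = 34/37.
The value is 15·(34/37) + (-16)·(3/37) = 462/37.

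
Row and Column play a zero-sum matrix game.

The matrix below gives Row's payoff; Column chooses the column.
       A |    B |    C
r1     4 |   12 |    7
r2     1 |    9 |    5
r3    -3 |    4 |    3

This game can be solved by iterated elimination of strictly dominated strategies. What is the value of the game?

4

Row r2 is strictly dominated by row r1 (4>1, 12>9, 7>5); eliminate r2.
Column B is strictly dominated by A for Column (4<12, -3<4); eliminate B.
Column C is strictly dominated by A for Column (4<7, -3<3); eliminate C.
Row r3 is strictly dominated by row r1 (4>-3); eliminate r3.
Only (r1, A) remains, with payoff 4.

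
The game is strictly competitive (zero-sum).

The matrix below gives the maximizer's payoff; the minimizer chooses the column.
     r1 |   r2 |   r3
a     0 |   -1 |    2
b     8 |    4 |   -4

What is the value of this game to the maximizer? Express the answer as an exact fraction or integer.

4/11

Column r1 is strictly dominated by r2 for the minimizer (it gives the maximizer more in every row).
The remaining 2×2 game on (a, b) × (r2, r3) has no saddle point. Let the maximizer play a with probability p; indifference gives −p + 4(1−p) = 2p − 4(1−p), so p = 8/11.
Similarly the minimizer's optimal q on r2 is 6/11, and the value is -1·(6/11) + (2)·(5/11) = 4/11.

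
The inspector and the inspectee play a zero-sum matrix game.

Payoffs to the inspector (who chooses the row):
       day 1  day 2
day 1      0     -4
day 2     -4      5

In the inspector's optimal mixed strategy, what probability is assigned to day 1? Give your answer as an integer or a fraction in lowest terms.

9/13

Row minima are -4 and -4, so the inspector's maximin is -4; column maxima are 0 and 5, so the inspectee's minimax is 0. These differ, so the equilibrium is in mixed strategies.
Let the inspector play day 1 with probability p. The inspectee is indifferent when −4(1−p) = −4p + 5(1−p), giving p = 9/13.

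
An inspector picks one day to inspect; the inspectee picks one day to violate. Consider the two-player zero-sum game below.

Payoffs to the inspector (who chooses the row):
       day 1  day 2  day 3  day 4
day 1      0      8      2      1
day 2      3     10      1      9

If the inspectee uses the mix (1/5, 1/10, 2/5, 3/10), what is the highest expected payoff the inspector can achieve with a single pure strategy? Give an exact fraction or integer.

47/10

day 1: (0)·(1/5) + (8)·(1/10) + (2)·(2/5) + (1)·(3/10) = 19/10.
day 2: (3)·(1/5) + (10)·(1/10) + (1)·(2/5) + (9)·(3/10) = 47/10.
The best pure response is day 2 with expected payoff 47/10.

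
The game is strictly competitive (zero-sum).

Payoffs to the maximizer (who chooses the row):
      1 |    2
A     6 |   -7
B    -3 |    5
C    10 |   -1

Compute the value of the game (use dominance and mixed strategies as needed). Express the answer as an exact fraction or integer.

47/19

Row A is strictly dominated by row C, so the maximizer never plays it.
The remaining 2×2 game on (B, C) × (1, 2) has no saddle point. Let the maximizer play B with probability p; indifference gives −3p + 10(1−p) = 5p − (1−p), so p = 11/19.
Similarly the minimizer's optimal q on 1 is 6/19, and the value is -3·(6/19) + (5)·(13/19) = 47/19.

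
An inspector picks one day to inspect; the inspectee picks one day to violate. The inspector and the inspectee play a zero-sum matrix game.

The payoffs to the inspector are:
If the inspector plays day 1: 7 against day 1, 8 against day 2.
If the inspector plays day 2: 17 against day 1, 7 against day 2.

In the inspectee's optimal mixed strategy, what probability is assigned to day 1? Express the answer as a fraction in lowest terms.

Row minima are 7 and 7, so the inspector's maximin is 7; column maxima are 17 and 8, so the inspectee's minimax is 8. These differ, so the equilibrium is in mixed strategies.
Let the inspectee play day 1 with probability q. The inspector is indifferent when 7q + 8(1−q) = 17q + 7(1−q), giving q = 1/11.

1/11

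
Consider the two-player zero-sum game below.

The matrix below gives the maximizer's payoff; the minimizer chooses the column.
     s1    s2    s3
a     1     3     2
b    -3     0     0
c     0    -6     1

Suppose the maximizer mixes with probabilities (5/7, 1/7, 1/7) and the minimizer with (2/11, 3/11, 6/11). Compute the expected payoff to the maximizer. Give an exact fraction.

Against (2/11, 3/11, 6/11), each row's expected payoff is a: 23/11; b: -6/11; c: -12/11.
Taking the (5/7, 1/7, 1/7)-weighted average: (5/7)·(23/11) + (1/7)·(-6/11) + (1/7)·(-12/11) = 97/77.

97/77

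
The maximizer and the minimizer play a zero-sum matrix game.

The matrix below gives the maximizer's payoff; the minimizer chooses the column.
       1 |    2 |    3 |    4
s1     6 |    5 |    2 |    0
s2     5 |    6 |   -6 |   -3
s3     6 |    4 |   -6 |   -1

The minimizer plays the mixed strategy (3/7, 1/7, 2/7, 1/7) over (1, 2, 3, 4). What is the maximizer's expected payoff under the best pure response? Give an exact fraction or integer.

s1: (6)·(3/7) + (5)·(1/7) + (2)·(2/7) + (0)·(1/7) = 27/7.
s2: (5)·(3/7) + (6)·(1/7) + (-6)·(2/7) + (-3)·(1/7) = 6/7.
s3: (6)·(3/7) + (4)·(1/7) + (-6)·(2/7) + (-1)·(1/7) = 9/7.
The best pure response is s1 with expected payoff 27/7.

27/7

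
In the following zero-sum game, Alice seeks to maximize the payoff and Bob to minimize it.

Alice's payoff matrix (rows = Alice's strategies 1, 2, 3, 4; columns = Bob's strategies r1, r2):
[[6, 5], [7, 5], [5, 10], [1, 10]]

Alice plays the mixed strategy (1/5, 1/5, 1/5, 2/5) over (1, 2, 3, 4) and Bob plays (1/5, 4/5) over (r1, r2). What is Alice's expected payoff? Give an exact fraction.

36/5

Against (1/5, 4/5), each row's expected payoff is 1: 26/5; 2: 27/5; 3: 9; 4: 41/5.
Taking the (1/5, 1/5, 1/5, 2/5)-weighted average: (1/5)·(26/5) + (1/5)·(27/5) + (1/5)·(9) + (2/5)·(41/5) = 36/5.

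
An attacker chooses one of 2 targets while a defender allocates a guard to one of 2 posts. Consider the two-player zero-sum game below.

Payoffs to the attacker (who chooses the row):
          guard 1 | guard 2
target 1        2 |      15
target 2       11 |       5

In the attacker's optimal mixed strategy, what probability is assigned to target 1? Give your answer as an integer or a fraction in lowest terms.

Row minima are 2 and 5, so the attacker's maximin is 5; column maxima are 11 and 15, so the defender's minimax is 11. These differ, so the equilibrium is in mixed strategies.
Let the attacker play target 1 with probability p. The defender is indifferent when 2p + 11(1−p) = 15p + 5(1−p), giving p = 6/19.

6/19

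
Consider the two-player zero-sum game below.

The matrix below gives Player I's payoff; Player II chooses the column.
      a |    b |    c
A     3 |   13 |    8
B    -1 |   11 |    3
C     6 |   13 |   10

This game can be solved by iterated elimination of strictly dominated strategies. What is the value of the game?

6

Row B is strictly dominated by row A (3>-1, 13>11, 8>3); eliminate B.
Column b is strictly dominated by a for Player II (3<13, 6<13); eliminate b.
Row A is strictly dominated by row C (6>3, 10>8); eliminate A.
Column c is strictly dominated by a for Player II (6<10); eliminate c.
Only (C, a) remains, with payoff 6.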